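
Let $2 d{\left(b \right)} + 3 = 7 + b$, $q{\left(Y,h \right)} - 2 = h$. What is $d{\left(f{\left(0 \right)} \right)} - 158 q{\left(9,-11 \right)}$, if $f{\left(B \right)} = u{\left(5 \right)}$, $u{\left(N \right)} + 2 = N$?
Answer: $\frac{2851}{2} \approx 1425.5$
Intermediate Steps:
$q{\left(Y,h \right)} = 2 + h$
$u{\left(N \right)} = -2 + N$
$f{\left(B \right)} = 3$ ($f{\left(B \right)} = -2 + 5 = 3$)
$d{\left(b \right)} = 2 + \frac{b}{2}$ ($d{\left(b \right)} = - \frac{3}{2} + \frac{7 + b}{2} = - \frac{3}{2} + \left(\frac{7}{2} + \frac{b}{2}\right) = 2 + \frac{b}{2}$)
$d{\left(f{\left(0 \right)} \right)} - 158 q{\left(9,-11 \right)} = \left(2 + \frac{1}{2} \cdot 3\right) - 158 \left(2 - 11\right) = \left(2 + \frac{3}{2}\right) - -1422 = \frac{7}{2} + 1422 = \frac{2851}{2}$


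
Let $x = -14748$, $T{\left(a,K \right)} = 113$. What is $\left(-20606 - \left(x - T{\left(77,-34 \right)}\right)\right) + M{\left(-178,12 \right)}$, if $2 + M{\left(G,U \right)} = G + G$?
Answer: $-6103$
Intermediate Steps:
$M{\left(G,U \right)} = -2 + 2 G$ ($M{\left(G,U \right)} = -2 + \left(G + G\right) = -2 + 2 G$)
$\left(-20606 - \left(x - T{\left(77,-34 \right)}\right)\right) + M{\left(-178,12 \right)} = \left(-20606 + \left(113 - -14748\right)\right) + \left(-2 + 2 \left(-178\right)\right) = \left(-20606 + \left(113 + 14748\right)\right) - 358 = \left(-20606 + 14861\right) - 358 = -5745 - 358 = -6103$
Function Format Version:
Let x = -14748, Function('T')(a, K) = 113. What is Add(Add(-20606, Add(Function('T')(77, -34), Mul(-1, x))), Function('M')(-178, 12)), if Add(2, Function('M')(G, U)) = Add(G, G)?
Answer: -6103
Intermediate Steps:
Function('M')(G, U) = Add(-2, Mul(2, G)) (Function('M')(G, U) = Add(-2, Add(G, G)) = Add(-2, Mul(2, G)))
Add(Add(-20606, Add(Function('T')(77, -34), Mul(-1, x))), Function('M')(-178, 12)) = Add(Add(-20606, Add(113, Mul(-1, -14748))), Add(-2, Mul(2, -178))) = Add(Add(-20606, Add(113, 14748)), Add(-2, -356)) = Add(Add(-20606, 14861), -358) = Add(-5745, -358) = -6103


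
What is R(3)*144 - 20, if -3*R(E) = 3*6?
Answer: -884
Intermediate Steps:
R(E) = -6
R(3)*144 - 20 = -6*144 - 20 = -864 - 20 = -884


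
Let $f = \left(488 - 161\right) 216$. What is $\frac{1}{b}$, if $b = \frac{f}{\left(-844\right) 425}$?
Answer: $- \frac{89675}{17658} \approx -5.0784$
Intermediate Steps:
$f = 70632$ ($f = 327 \cdot 216 = 70632$)
$b = - \frac{17658}{89675}$ ($b = \frac{70632}{\left(-844\right) 425} = \frac{70632}{-358700} = 70632 \left(- \frac{1}{358700}\right) = - \frac{17658}{89675} \approx -0.19691$)
$\frac{1}{b} = \frac{1}{- \frac{17658}{89675}} = - \frac{89675}{17658}$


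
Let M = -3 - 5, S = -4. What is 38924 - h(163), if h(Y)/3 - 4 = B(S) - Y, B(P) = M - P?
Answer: 39413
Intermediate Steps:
M = -8
B(P) = -8 - P
h(Y) = -3*Y (h(Y) = 12 + 3*((-8 - 1*(-4)) - Y) = 12 + 3*((-8 + 4) - Y) = 12 + 3*(-4 - Y) = 12 + (-12 - 3*Y) = -3*Y)
38924 - h(163) = 38924 - (-3)*163 = 38924 - 1*(-489) = 38924 + 489 = 39413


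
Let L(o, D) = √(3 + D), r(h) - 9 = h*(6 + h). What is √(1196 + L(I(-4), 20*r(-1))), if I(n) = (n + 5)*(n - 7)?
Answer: √(1196 + √83) ≈ 34.715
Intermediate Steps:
r(h) = 9 + h*(6 + h)
I(n) = (-7 + n)*(5 + n) (I(n) = (5 + n)*(-7 + n) = (-7 + n)*(5 + n))
√(1196 + L(I(-4), 20*r(-1))) = √(1196 + √(3 + 20*(9 + (-1)² + 6*(-1)))) = √(1196 + √(3 + 20*(9 + 1 - 6))) = √(1196 + √(3 + 20*4)) = √(1196 + √(3 + 80)) = √(1196 + √83)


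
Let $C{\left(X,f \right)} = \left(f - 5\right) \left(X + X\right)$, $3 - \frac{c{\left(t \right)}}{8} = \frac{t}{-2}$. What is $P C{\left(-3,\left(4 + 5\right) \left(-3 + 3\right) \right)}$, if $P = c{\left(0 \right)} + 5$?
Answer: $870$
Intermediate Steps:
$c{\left(t \right)} = 24 + 4 t$ ($c{\left(t \right)} = 24 - 8 \frac{t}{-2} = 24 - 8 t \left(- \frac{1}{2}\right) = 24 - 8 \left(- \frac{t}{2}\right) = 24 + 4 t$)
$C{\left(X,f \right)} = 2 X \left(-5 + f\right)$ ($C{\left(X,f \right)} = \left(-5 + f\right) 2 X = 2 X \left(-5 + f\right)$)
$P = 29$ ($P = \left(24 + 4 \cdot 0\right) + 5 = \left(24 + 0\right) + 5 = 24 + 5 = 29$)
$P C{\left(-3,\left(4 + 5\right) \left(-3 + 3\right) \right)} = 29 \cdot 2 \left(-3\right) \left(-5 + \left(4 + 5\right) \left(-3 + 3\right)\right) = 29 \cdot 2 \left(-3\right) \left(-5 + 9 \cdot 0\right) = 29 \cdot 2 \left(-3\right) \left(-5 + 0\right) = 29 \cdot 2 \left(-3\right) \left(-5\right) = 29 \cdot 30 = 870$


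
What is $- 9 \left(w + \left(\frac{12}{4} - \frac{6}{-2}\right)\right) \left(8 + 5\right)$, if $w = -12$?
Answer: $702$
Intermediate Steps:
$- 9 \left(w + \left(\frac{12}{4} - \frac{6}{-2}\right)\right) \left(8 + 5\right) = - 9 \left(-12 + \left(\frac{12}{4} - \frac{6}{-2}\right)\right) \left(8 + 5\right) = - 9 \left(-12 + \left(12 \cdot \frac{1}{4} - -3\right)\right) 13 = - 9 \left(-12 + \left(3 + 3\right)\right) 13 = - 9 \left(-12 + 6\right) 13 = - 9 \left(\left(-6\right) 13\right) = \left(-9\right) \left(-78\right) = 702$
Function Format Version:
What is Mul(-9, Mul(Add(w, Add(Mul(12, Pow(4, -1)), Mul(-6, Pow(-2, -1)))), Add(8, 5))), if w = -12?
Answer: 702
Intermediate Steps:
Mul(-9, Mul(Add(w, Add(Mul(12, Pow(4, -1)), Mul(-6, Pow(-2, -1)))), Add(8, 5))) = Mul(-9, Mul(Add(-12, Add(Mul(12, Pow(4, -1)), Mul(-6, Pow(-2, -1)))), Add(8, 5))) = Mul(-9, Mul(Add(-12, Add(Mul(12, Rational(1, 4)), Mul(-6, Rational(-1, 2)))), 13)) = Mul(-9, Mul(Add(-12, Add(3, 3)), 13)) = Mul(-9, Mul(Add(-12, 6), 13)) = Mul(-9, Mul(-6, 13)) = Mul(-9, -78) = 702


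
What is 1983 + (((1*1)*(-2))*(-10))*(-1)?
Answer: 1963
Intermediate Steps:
1983 + (((1*1)*(-2))*(-10))*(-1) = 1983 + ((1*(-2))*(-10))*(-1) = 1983 - 2*(-10)*(-1) = 1983 + 20*(-1) = 1983 - 20 = 1963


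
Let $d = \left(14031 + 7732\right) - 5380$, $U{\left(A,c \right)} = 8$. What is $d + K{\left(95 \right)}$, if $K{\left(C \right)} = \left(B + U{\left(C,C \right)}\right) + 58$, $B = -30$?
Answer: $16419$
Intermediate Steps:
$d = 16383$ ($d = 21763 - 5380 = 16383$)
$K{\left(C \right)} = 36$ ($K{\left(C \right)} = \left(-30 + 8\right) + 58 = -22 + 58 = 36$)
$d + K{\left(95 \right)} = 16383 + 36 = 16419$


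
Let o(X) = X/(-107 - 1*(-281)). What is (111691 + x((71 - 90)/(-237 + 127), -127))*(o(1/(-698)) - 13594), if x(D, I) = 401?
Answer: -15422163705749/10121 ≈ -1.5238e+9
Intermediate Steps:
o(X) = X/174 (o(X) = X/(-107 + 281) = X/174)
(111691 + x((71 - 90)/(-237 + 127), -127))*(o(1/(-698)) - 13594) = (111691 + 401)*((1/174)/(-698) - 13594) = 112092*((1/174)*(-1/698) - 13594) = 112092*(-1/121452 - 13594) = 112092*(-1651018489/121452) = -15422163705749/10121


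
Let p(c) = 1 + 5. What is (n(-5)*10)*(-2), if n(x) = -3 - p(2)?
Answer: 180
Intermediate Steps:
p(c) = 6
n(x) = -9 (n(x) = -3 - 1*6 = -3 - 6 = -9)
(n(-5)*10)*(-2) = -9*10*(-2) = -90*(-2) = 180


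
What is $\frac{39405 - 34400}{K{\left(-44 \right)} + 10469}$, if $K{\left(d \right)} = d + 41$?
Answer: $\frac{5005}{10466} \approx 0.47822$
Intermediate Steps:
$K{\left(d \right)} = 41 + d$
$\frac{39405 - 34400}{K{\left(-44 \right)} + 10469} = \frac{39405 - 34400}{\left(41 - 44\right) + 10469} = \frac{5005}{-3 + 10469} = \frac{5005}{10466}$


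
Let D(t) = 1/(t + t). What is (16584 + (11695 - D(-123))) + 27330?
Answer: 13679815/246 ≈ 55609.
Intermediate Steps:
D(t) = 1/(2*t)
(16584 + (11695 - D(-123))) + 27330 = (16584 + (11695 - 1/(2*(-123)))) + 27330 = (16584 + (11695 - (-1)/(2*123))) + 27330 = (16584 + (11695 - 1*(-1/246))) + 27330 = (16584 + (11695 + 1/246)) + 27330 = (16584 + 2876971/246) + 27330 = 6956635/246 + 27330 = 13679815/246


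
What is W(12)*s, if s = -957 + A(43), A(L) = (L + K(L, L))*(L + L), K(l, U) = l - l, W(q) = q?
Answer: 32892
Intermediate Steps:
K(l, U) = 0
A(L) = 2*L² (A(L) = (L + 0)*(L + L) = L*(2*L) = 2*L²)
s = 2741 (s = -957 + 2*43² = -957 + 2*1849 = -957 + 3698 = 2741)
W(12)*s = 12*2741 = 32892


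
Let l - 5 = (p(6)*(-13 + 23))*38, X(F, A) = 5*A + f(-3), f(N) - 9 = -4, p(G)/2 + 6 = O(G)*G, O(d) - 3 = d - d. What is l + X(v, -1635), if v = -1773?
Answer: 955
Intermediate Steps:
O(d) = 3 (O(d) = 3 + (d - d) = 3 + 0 = 3)
p(G) = -12 + 6*G (p(G) = -12 + 2*(3*G) = -12 + 6*G)
f(N) = 5 (f(N) = 9 - 4 = 5)
X(F, A) = 5 + 5*A (X(F, A) = 5*A + 5 = 5 + 5*A)
l = 9125 (l = 5 + ((-12 + 6*6)*(-13 + 23))*38 = 5 + ((-12 + 36)*10)*38 = 5 + (24*10)*38 = 5 + 240*38 = 5 + 9120 = 9125)
l + X(v, -1635) = 9125 + (5 + 5*(-1635)) = 9125 + (5 - 8175) = 9125 - 8170 = 955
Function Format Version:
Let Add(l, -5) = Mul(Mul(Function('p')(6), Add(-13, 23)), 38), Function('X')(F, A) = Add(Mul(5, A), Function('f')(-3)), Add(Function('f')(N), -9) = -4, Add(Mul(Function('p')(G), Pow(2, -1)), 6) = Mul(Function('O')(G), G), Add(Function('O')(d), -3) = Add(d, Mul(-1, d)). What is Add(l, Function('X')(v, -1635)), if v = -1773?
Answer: 955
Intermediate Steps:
Function('O')(d) = 3 (Function('O')(d) = Add(3, Add(d, Mul(-1, d))) = Add(3, 0) = 3)
Function('p')(G) = Add(-12, Mul(6, G)) (Function('p')(G) = Add(-12, Mul(2, Mul(3, G))) = Add(-12, Mul(6, G)))
Function('f')(N) = 5 (Function('f')(N) = Add(9, -4) = 5)
Function('X')(F, A) = Add(5, Mul(5, A)) (Function('X')(F, A) = Add(Mul(5, A), 5) = Add(5, Mul(5, A)))
l = 9125 (l = Add(5, Mul(Mul(Add(-12, Mul(6, 6)), Add(-13, 23)), 38)) = Add(5, Mul(Mul(Add(-12, 36), 10), 38)) = Add(5, Mul(Mul(24, 10), 38)) = Add(5, Mul(240, 38)) = Add(5, 9120) = 9125)
Add(l, Function('X')(v, -1635)) = Add(9125, Add(5, Mul(5, -1635))) = Add(9125, Add(5, -8175)) = Add(9125, -8170) = 955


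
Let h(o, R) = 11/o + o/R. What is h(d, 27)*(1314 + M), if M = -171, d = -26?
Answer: -123571/78 ≈ -1584.2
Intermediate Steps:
h(d, 27)*(1314 + M) = (11/(-26) - 26/27)*(1314 - 171) = (11*(-1/26) - 26*1/27)*1143 = (-11/26 - 26/27)*1143 = -973/702*1143 = -123571/78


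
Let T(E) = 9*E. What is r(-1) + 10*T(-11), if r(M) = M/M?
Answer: -989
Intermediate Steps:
r(M) = 1
r(-1) + 10*T(-11) = 1 + 10*(9*(-11)) = 1 + 10*(-99) = 1 - 990 = -989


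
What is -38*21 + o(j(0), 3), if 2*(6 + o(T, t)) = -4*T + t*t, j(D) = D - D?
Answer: -1599/2 ≈ -799.50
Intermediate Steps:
j(D) = 0
o(T, t) = -6 + t**2/2 - 2*T (o(T, t) = -6 + (-4*T + t*t)/2 = -6 + (-4*T + t**2)/2 = -6 + (t**2 - 4*T)/2 = -6 + (t**2/2 - 2*T) = -6 + t**2/2 - 2*T)
-38*21 + o(j(0), 3) = -38*21 + (-6 + (1/2)*3**2 - 2*0) = -798 + (-6 + (1/2)*9 + 0) = -798 + (-6 + 9/2 + 0) = -798 - 3/2 = -1599/2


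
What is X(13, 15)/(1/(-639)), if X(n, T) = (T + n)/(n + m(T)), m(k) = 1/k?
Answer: -9585/7 ≈ -1369.3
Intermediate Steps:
X(n, T) = (T + n)/(n + 1/T)
X(13, 15)/(1/(-639)) = (15*(15 + 13)/(1 + 15*13))/(1/(-639)) = (15*28/(1 + 195))/(-1/639) = (15*28/196)*(-639) = (15*(1/196)*28)*(-639) = (15/7)*(-639) = -9585/7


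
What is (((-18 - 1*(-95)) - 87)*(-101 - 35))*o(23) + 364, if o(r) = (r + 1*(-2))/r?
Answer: 36932/23 ≈ 1605.7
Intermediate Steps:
o(r) = (-2 + r)/r (o(r) = (r - 2)/r = (-2 + r)/r)
(((-18 - 1*(-95)) - 87)*(-101 - 35))*o(23) + 364 = (((-18 - 1*(-95)) - 87)*(-101 - 35))*((-2 + 23)/23) + 364 = (((-18 + 95) - 87)*(-136))*((1/23)*21) + 364 = ((77 - 87)*(-136))*(21/23) + 364 = -10*(-136)*(21/23) + 364 = 1360*(21/23) + 364 = 28560/23 + 364 = 36932/23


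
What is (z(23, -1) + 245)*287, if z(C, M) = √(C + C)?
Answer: 70315 + 287*√46 ≈ 72262.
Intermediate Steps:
z(C, M) = √2*√C (z(C, M) = √(2*C) = √2*√C)
(z(23, -1) + 245)*287 = (√2*√23 + 245)*287 = (√46 + 245)*287 = (245 + √46)*287 = 70315 + 287*√46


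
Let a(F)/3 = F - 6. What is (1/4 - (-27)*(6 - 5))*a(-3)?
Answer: -2943/4 ≈ -735.75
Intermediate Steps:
a(F) = -18 + 3*F (a(F) = 3*(F - 6) = 3*(-6 + F) = -18 + 3*F)
(1/4 - (-27)*(6 - 5))*a(-3) = (1/4 - (-27)*(6 - 5))*(-18 + 3*(-3)) = (1/4 - (-27))*(-18 - 9) = (1/4 - 9*(-3))*(-27) = (1/4 + 27)*(-27) = (109/4)*(-27) = -2943/4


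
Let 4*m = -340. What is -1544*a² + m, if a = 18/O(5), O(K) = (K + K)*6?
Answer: -5599/25 ≈ -223.96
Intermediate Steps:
O(K) = 12*K (O(K) = (2*K)*6 = 12*K)
m = -85 (m = (¼)*(-340) = -85)
a = 3/10 (a = 18/((12*5)) = 18/60 = 18*(1/60) = 3/10 ≈ 0.30000)
-1544*a² + m = -1544*(3/10)² - 85 = -1544*9/100 - 85 = -3474/25 - 85 = -5599/25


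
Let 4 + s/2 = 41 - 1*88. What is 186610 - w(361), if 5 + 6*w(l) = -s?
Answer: 1119563/6 ≈ 1.8659e+5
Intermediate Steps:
s = -102 (s = -8 + 2*(41 - 1*88) = -8 + 2*(41 - 88) = -8 + 2*(-47) = -8 - 94 = -102)
w(l) = 97/6 (w(l) = -5/6 + (-1*(-102))/6 = -5/6 + (1/6)*102 = -5/6 + 17 = 97/6)
186610 - w(361) = 186610 - 1*97/6 = 186610 - 97/6 = 1119563/6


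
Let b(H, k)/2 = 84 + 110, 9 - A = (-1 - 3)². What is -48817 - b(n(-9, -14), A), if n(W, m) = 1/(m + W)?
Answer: -49205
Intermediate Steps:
n(W, m) = 1/(W + m)
A = -7 (A = 9 - (-1 - 3)² = 9 - 1*(-4)² = 9 - 1*16 = 9 - 16 = -7)
b(H, k) = 388 (b(H, k) = 2*(84 + 110) = 2*194 = 388)
-48817 - b(n(-9, -14), A) = -48817 - 1*388 = -48817 - 388 = -49205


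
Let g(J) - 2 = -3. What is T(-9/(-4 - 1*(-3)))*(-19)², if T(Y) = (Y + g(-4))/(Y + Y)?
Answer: 1444/9 ≈ 160.44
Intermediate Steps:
g(J) = -1 (g(J) = 2 - 3 = -1)
T(Y) = (-1 + Y)/(2*Y) (T(Y) = (Y - 1)/(Y + Y) = (-1 + Y)/((2*Y)) = (-1 + Y)*(1/(2*Y)) = (-1 + Y)/(2*Y))
T(-9/(-4 - 1*(-3)))*(-19)² = ((-1 - 9/(-4 - 1*(-3)))/(2*((-9/(-4 - 1*(-3))))))*(-19)² = ((-1 - 9/(-4 + 3))/(2*((-9/(-4 + 3)))))*361 = ((-1 - 9/(-1))/(2*((-9/(-1)))))*361 = ((-1 - 9*(-1))/(2*((-9*(-1)))))*361 = ((½)*(-1 + 9)/9)*361 = ((½)*(⅑)*8)*361 = (4/9)*361 = 1444/9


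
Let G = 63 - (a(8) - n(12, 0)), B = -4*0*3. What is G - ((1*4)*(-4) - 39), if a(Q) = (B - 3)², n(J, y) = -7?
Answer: 102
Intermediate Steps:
B = 0 (B = 0*3 = 0)
a(Q) = 9 (a(Q) = (0 - 3)² = (-3)² = 9)
G = 47 (G = 63 - (9 - 1*(-7)) = 63 - (9 + 7) = 63 - 1*16 = 63 - 16 = 47)
G - ((1*4)*(-4) - 39) = 47 - ((1*4)*(-4) - 39) = 47 - (4*(-4) - 39) = 47 - (-16 - 39) = 47 - 1*(-55) = 47 + 55 = 102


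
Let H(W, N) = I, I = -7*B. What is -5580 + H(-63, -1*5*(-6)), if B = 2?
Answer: -5594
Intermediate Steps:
I = -14 (I = -7*2 = -14)
H(W, N) = -14
-5580 + H(-63, -1*5*(-6)) = -5580 - 14 = -5594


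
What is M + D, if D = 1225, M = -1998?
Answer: -773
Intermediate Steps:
M + D = -1998 + 1225 = -773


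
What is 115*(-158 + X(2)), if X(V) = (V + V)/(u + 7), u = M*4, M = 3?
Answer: -344770/19 ≈ -18146.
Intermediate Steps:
u = 12 (u = 3*4 = 12)
X(V) = 2*V/19 (X(V) = (V + V)/(12 + 7) = (2*V)/19 = (2*V)*(1/19) = 2*V/19)
115*(-158 + X(2)) = 115*(-158 + (2/19)*2) = 115*(-158 + 4/19) = 115*(-2998/19) = -344770/19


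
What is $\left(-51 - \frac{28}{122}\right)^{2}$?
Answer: $\frac{9765625}{3721} \approx 2624.5$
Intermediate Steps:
$\left(-51 - \frac{28}{122}\right)^{2} = \left(-51 - \frac{14}{61}\right)^{2} = \left(- \frac{3125}{61}\right)^{2} = \frac{9765625}{3721}$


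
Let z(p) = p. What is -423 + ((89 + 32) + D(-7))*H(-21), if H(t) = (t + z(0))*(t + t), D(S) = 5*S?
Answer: 75429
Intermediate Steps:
H(t) = 2*t**2 (H(t) = (t + 0)*(t + t) = t*(2*t) = 2*t**2)
-423 + ((89 + 32) + D(-7))*H(-21) = -423 + ((89 + 32) + 5*(-7))*(2*(-21)**2) = -423 + (121 - 35)*(2*441) = -423 + 86*882 = -423 + 75852 = 75429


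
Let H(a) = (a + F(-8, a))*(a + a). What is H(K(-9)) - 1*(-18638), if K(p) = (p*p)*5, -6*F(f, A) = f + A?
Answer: 293093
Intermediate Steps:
F(f, A) = -A/6 - f/6 (F(f, A) = -(f + A)/6 = -(A + f)/6 = -A/6 - f/6)
K(p) = 5*p**2 (K(p) = p**2*5 = 5*p**2)
H(a) = 2*a*(4/3 + 5*a/6) (H(a) = (a + (-a/6 - 1/6*(-8)))*(a + a) = (a + (-a/6 + 4/3))*(2*a) = (a + (4/3 - a/6))*(2*a) = (4/3 + 5*a/6)*(2*a) = 2*a*(4/3 + 5*a/6))
H(K(-9)) - 1*(-18638) = (5*(-9)**2)*(8 + 5*(5*(-9)**2))/3 - 1*(-18638) = (5*81)*(8 + 5*(5*81))/3 + 18638 = (1/3)*405*(8 + 5*405) + 18638 = (1/3)*405*(8 + 2025) + 18638 = (1/3)*405*2033 + 18638 = 274455 + 18638 = 293093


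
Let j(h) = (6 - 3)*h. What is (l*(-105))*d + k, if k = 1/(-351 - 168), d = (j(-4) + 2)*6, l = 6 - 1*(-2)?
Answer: 26157599/519 ≈ 50400.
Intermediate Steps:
j(h) = 3*h
l = 8 (l = 6 + 2 = 8)
d = -60 (d = (3*(-4) + 2)*6 = (-12 + 2)*6 = -10*6 = -60)
k = -1/519 (k = 1/(-519) = -1/519 ≈ -0.0019268)
(l*(-105))*d + k = (8*(-105))*(-60) - 1/519 = -840*(-60) - 1/519 = 50400 - 1/519 = 26157599/519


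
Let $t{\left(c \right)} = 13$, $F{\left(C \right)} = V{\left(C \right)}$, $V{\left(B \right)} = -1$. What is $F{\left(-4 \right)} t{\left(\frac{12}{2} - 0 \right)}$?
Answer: $-13$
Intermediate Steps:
$F{\left(C \right)} = -1$
$F{\left(-4 \right)} t{\left(\frac{12}{2} - 0 \right)} = \left(-1\right) 13 = -13$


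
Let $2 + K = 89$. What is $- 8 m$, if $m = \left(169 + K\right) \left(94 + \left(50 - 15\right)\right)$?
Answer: $-264192$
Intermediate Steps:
$K = 87$ ($K = -2 + 89 = 87$)
$m = 33024$ ($m = \left(169 + 87\right) \left(94 + \left(50 - 15\right)\right) = 256 \left(94 + 35\right) = 256 \cdot 129 = 33024$)
$- 8 m = \left(-8\right) 33024 = -264192$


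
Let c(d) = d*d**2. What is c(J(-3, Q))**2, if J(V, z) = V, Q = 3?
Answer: 729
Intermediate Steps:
c(d) = d**3
c(J(-3, Q))**2 = ((-3)**3)**2 = (-27)**2 = 729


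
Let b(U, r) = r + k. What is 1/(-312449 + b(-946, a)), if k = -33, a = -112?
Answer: -1/312594 ≈ -3.1990e-6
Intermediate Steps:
b(U, r) = -33 + r (b(U, r) = r - 33 = -33 + r)
1/(-312449 + b(-946, a)) = 1/(-312449 + (-33 - 112)) = 1/(-312449 - 145) = 1/(-312594) = -1/312594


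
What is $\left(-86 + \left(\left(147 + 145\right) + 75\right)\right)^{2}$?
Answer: $78961$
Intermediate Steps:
$\left(-86 + \left(\left(147 + 145\right) + 75\right)\right)^{2} = \left(-86 + \left(292 + 75\right)\right)^{2} = \left(-86 + 367\right)^{2} = 281^{2} = 78961$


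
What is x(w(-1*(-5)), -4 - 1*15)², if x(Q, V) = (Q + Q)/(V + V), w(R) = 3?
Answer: 9/361 ≈ 0.024931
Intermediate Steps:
x(Q, V) = Q/V (x(Q, V) = (2*Q)/((2*V)) = (2*Q)*(1/(2*V)) = Q/V)
x(w(-1*(-5)), -4 - 1*15)² = (3/(-4 - 1*15))² = (3/(-4 - 15))² = (3/(-19))² = (3*(-1/19))² = (-3/19)² = 9/361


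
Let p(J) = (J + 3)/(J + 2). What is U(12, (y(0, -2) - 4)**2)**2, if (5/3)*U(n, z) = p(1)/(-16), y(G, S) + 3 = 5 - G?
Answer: 1/400 ≈ 0.0025000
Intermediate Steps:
y(G, S) = 2 - G (y(G, S) = -3 + (5 - G) = 2 - G)
p(J) = (3 + J)/(2 + J)
U(n, z) = -1/20 (U(n, z) = 3*(((3 + 1)/(2 + 1))/(-16))/5 = 3*((4/3)*(-1/16))/5 = (3/5)*(-1/12) = -1/20)
U(12, (y(0, -2) - 4)**2)**2 = (-1/20)**2 = 1/400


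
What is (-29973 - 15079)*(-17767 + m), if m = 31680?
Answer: -626808476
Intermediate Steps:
(-29973 - 15079)*(-17767 + m) = (-29973 - 15079)*(-17767 + 31680) = -45052*13913 = -626808476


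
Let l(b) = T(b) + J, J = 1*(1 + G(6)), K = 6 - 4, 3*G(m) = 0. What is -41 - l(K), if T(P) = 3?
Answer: -45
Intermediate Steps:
G(m) = 0 (G(m) = (1/3)*0 = 0)
K = 2
J = 1 (J = 1*(1 + 0) = 1*1 = 1)
l(b) = 4 (l(b) = 3 + 1 = 4)
-41 - l(K) = -41 - 1*4 = -41 - 4 = -45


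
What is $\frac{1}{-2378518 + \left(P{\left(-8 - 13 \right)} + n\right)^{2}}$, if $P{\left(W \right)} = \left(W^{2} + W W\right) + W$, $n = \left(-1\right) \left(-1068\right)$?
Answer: $\frac{1}{1342523} \approx 7.4487 \cdot 10^{-7}$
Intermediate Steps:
$n = 1068$
$P{\left(W \right)} = W + 2 W^{2}$ ($P{\left(W \right)} = \left(W^{2} + W^{2}\right) + W = 2 W^{2} + W = W + 2 W^{2}$)
$\frac{1}{-2378518 + \left(P{\left(-8 - 13 \right)} + n\right)^{2}} = \frac{1}{-2378518 + \left(\left(-8 - 13\right) \left(1 + 2 \left(-8 - 13\right)\right) + 1068\right)^{2}} = \frac{1}{-2378518 + \left(- 21 \left(1 + 2 \left(-21\right)\right) + 1068\right)^{2}} = \frac{1}{-2378518 + \left(- 21 \left(1 - 42\right) + 1068\right)^{2}} = \frac{1}{-2378518 + \left(\left(-21\right) \left(-41\right) + 1068\right)^{2}} = \frac{1}{-2378518 + \left(861 + 1068\right)^{2}} = \frac{1}{-2378518 + 1929^{2}} = \frac{1}{-2378518 + 3721041} = \frac{1}{1342523}$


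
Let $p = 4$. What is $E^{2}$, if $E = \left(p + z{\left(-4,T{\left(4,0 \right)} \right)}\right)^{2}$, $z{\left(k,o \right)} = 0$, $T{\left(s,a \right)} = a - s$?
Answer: $256$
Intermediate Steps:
$E = 16$ ($E = \left(4 + 0\right)^{2} = 4^{2} = 16$)
$E^{2} = 16^{2} = 256$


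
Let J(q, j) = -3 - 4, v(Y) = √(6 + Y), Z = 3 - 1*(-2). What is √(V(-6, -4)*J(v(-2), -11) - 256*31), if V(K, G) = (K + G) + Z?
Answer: I*√7901 ≈ 88.888*I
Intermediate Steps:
Z = 5 (Z = 3 + 2 = 5)
V(K, G) = 5 + G + K (V(K, G) = (K + G) + 5 = (G + K) + 5 = 5 + G + K)
J(q, j) = -7
√(V(-6, -4)*J(v(-2), -11) - 256*31) = √((5 - 4 - 6)*(-7) - 256*31) = √(-5*(-7) - 7936) = √(35 - 7936) = √(-7901) = I*√7901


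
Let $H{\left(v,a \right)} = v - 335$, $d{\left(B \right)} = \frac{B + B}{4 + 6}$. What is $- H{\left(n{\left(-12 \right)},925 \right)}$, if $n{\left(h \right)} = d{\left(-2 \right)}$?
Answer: $\frac{1677}{5} \approx 335.4$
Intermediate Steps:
$d{\left(B \right)} = \frac{B}{5}$ ($d{\left(B \right)} = \frac{2 B}{10} = 2 B \frac{1}{10} = \frac{B}{5}$)
$n{\left(h \right)} = - \frac{2}{5}$ ($n{\left(h \right)} = \frac{1}{5} \left(-2\right) = - \frac{2}{5}$)
$H{\left(v,a \right)} = -335 + v$ ($H{\left(v,a \right)} = v - 335 = -335 + v$)
$- H{\left(n{\left(-12 \right)},925 \right)} = - (-335 - \frac{2}{5}) = \left(-1\right) \left(- \frac{1677}{5}\right) = \frac{1677}{5}$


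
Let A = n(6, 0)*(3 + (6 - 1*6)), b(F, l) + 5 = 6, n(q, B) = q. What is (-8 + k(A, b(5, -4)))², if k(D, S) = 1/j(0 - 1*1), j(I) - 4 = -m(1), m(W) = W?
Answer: 529/9 ≈ 58.778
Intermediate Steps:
b(F, l) = 1 (b(F, l) = -5 + 6 = 1)
j(I) = 3 (j(I) = 4 - 1*1 = 4 - 1 = 3)
A = 18 (A = 6*(3 + (6 - 1*6)) = 6*(3 + (6 - 6)) = 6*(3 + 0) = 6*3 = 18)
k(D, S) = ⅓ (k(D, S) = 1/3 = ⅓)
(-8 + k(A, b(5, -4)))² = (-8 + ⅓)² = (-23/3)² = 529/9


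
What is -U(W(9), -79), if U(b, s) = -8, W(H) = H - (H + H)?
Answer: 8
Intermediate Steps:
W(H) = -H (W(H) = H - 2*H = -H)
-U(W(9), -79) = -1*(-8) = 8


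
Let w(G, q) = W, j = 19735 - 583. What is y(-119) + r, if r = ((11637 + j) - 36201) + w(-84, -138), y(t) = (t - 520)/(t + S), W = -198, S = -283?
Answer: -751527/134 ≈ -5608.4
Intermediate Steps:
j = 19152
w(G, q) = -198
y(t) = (-520 + t)/(-283 + t) (y(t) = (t - 520)/(t - 283) = (-520 + t)/(-283 + t))
r = -5610 (r = ((11637 + 19152) - 36201) - 198 = (30789 - 36201) - 198 = -5412 - 198 = -5610)
y(-119) + r = (-520 - 119)/(-283 - 119) - 5610 = -639/(-402) - 5610 = -1/402*(-639) - 5610 = 213/134 - 5610 = -751527/134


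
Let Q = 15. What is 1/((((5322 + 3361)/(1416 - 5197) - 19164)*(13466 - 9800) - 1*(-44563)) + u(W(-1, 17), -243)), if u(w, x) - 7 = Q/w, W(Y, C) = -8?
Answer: -1592/111788767049 ≈ -1.4241e-8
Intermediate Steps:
u(w, x) = 7 + 15/w
1/((((5322 + 3361)/(1416 - 5197) - 19164)*(13466 - 9800) - 1*(-44563)) + u(W(-1, 17), -243)) = 1/((((5322 + 3361)/(1416 - 5197) - 19164)*(13466 - 9800) - 1*(-44563)) + (7 + 15/(-8))) = 1/(((8683/(-3781) - 19164)*3666 + 44563) + (7 + 15*(-1/8))) = 1/(((8683*(-1/3781) - 19164)*3666 + 44563) + (7 - 15/8)) = 1/(((-457/199 - 19164)*3666 + 44563) + 41/8) = 1/((-3814093/199*3666 + 44563) + 41/8) = 1/((-13982464938/199 + 44563) + 41/8) = 1/(-13973596901/199 + 41/8) = 1/(-111788767049/1592) = -1592/111788767049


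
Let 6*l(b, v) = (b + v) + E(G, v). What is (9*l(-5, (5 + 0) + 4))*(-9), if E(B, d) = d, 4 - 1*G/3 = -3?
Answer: -351/2 ≈ -175.50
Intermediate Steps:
G = 21 (G = 12 - 3*(-3) = 12 + 9 = 21)
l(b, v) = v/3 + b/6 (l(b, v) = ((b + v) + v)/6 = (b + 2*v)/6 = v/3 + b/6)
(9*l(-5, (5 + 0) + 4))*(-9) = (9*(((5 + 0) + 4)/3 + (⅙)*(-5)))*(-9) = (9*((5 + 4)/3 - ⅚))*(-9) = (9*((⅓)*9 - ⅚))*(-9) = (9*(3 - ⅚))*(-9) = (9*(13/6))*(-9) = (39/2)*(-9) = -351/2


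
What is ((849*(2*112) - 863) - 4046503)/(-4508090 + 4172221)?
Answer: 3857190/335869 ≈ 11.484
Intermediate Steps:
((849*(2*112) - 863) - 4046503)/(-4508090 + 4172221) = ((849*224 - 863) - 4046503)/(-335869) = ((190176 - 863) - 4046503)*(-1/335869) = (189313 - 4046503)*(-1/335869) = -3857190*(-1/335869) = 3857190/335869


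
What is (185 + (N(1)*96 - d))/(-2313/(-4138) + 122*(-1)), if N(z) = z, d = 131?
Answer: -620700/502523 ≈ -1.2352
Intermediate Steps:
(185 + (N(1)*96 - d))/(-2313/(-4138) + 122*(-1)) = (185 + (1*96 - 1*131))/(-2313/(-4138) + 122*(-1)) = (185 + (96 - 131))/(-2313*(-1/4138) - 122) = (185 - 35)/(2313/4138 - 122) = 150/(-502523/4138) = 150*(-4138/502523) = -620700/502523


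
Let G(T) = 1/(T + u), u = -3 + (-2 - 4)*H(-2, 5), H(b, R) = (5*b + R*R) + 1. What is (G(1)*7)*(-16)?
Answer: 8/7 ≈ 1.1429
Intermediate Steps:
H(b, R) = 1 + R² + 5*b (H(b, R) = (5*b + R²) + 1 = (R² + 5*b) + 1 = 1 + R² + 5*b)
u = -99 (u = -3 + (-2 - 4)*(1 + 5² + 5*(-2)) = -3 - 6*(1 + 25 - 10) = -3 - 6*16 = -3 - 96 = -99)
G(T) = 1/(-99 + T) (G(T) = 1/(T - 99) = 1/(-99 + T))
(G(1)*7)*(-16) = (7/(-99 + 1))*(-16) = (7/(-98))*(-16) = -1/98*7*(-16) = -1/14*(-16) = 8/7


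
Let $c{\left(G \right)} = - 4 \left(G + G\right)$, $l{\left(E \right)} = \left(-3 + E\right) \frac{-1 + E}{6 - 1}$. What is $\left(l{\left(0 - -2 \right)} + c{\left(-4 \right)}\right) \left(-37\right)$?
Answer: $- \frac{5883}{5} \approx -1176.6$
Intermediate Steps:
$l{\left(E \right)} = \left(-3 + E\right) \left(- \frac{1}{5} + \frac{E}{5}\right)$ ($l{\left(E \right)} = \left(-3 + E\right) \frac{-1 + E}{5} = \left(-3 + E\right) \left(-1 + E\right) \frac{1}{5} = \left(-3 + E\right) \left(- \frac{1}{5} + \frac{E}{5}\right)$)
$c{\left(G \right)} = - 8 G$ ($c{\left(G \right)} = - 4 \cdot 2 G = - 8 G$)
$\left(l{\left(0 - -2 \right)} + c{\left(-4 \right)}\right) \left(-37\right) = \left(\left(\frac{3}{5} - \frac{4 \left(0 - -2\right)}{5} + \frac{\left(0 - -2\right)^{2}}{5}\right) - -32\right) \left(-37\right) = \left(\left(\frac{3}{5} - \frac{4 \left(0 + 2\right)}{5} + \frac{\left(0 + 2\right)^{2}}{5}\right) + 32\right) \left(-37\right) = \left(\left(\frac{3}{5} - \frac{8}{5} + \frac{2^{2}}{5}\right) + 32\right) \left(-37\right) = \left(\left(\frac{3}{5} - \frac{8}{5} + \frac{1}{5} \cdot 4\right) + 32\right) \left(-37\right) = \left(\left(\frac{3}{5} - \frac{8}{5} + \frac{4}{5}\right) + 32\right) \left(-37\right) = \left(- \frac{1}{5} + 32\right) \left(-37\right) = \frac{159}{5} \left(-37\right) = - \frac{5883}{5}$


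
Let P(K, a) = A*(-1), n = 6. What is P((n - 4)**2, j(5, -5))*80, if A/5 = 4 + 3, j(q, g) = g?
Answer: -2800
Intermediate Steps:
A = 35 (A = 5*(4 + 3) = 5*7 = 35)
P(K, a) = -35 (P(K, a) = 35*(-1) = -35)
P((n - 4)**2, j(5, -5))*80 = -35*80 = -2800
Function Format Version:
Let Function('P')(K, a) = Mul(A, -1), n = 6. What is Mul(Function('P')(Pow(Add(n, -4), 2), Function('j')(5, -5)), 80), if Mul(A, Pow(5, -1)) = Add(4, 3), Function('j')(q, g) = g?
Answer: -2800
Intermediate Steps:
A = 35 (A = Mul(5, Add(4, 3)) = Mul(5, 7) = 35)
Function('P')(K, a) = -35 (Function('P')(K, a) = Mul(35, -1) = -35)
Mul(Function('P')(Pow(Add(n, -4), 2), Function('j')(5, -5)), 80) = Mul(-35, 80) = -2800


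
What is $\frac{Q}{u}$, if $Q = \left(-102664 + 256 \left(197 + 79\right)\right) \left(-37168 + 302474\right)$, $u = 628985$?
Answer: $- \frac{8491914448}{628985} \approx -13501.0$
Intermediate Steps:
$Q = -8491914448$ ($Q = \left(-102664 + 256 \cdot 276\right) 265306 = \left(-102664 + 70656\right) 265306 = \left(-32008\right) 265306 = -8491914448$)
$\frac{Q}{u} = - \frac{8491914448}{628985}$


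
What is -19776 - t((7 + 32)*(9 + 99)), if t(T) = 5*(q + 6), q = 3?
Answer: -19821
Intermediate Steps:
t(T) = 45 (t(T) = 5*(3 + 6) = 5*9 = 45)
-19776 - t((7 + 32)*(9 + 99)) = -19776 - 1*45 = -19776 - 45 = -19821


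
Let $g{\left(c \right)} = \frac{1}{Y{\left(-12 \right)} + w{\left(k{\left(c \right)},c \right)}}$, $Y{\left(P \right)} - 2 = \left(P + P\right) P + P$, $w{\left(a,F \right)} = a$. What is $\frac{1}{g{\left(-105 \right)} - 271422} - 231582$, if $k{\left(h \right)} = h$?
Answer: $- \frac{10874165550083}{46956005} \approx -2.3158 \cdot 10^{5}$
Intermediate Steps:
$Y{\left(P \right)} = 2 + P + 2 P^{2}$ ($Y{\left(P \right)} = 2 + \left(\left(P + P\right) P + P\right) = 2 + \left(2 P P + P\right) = 2 + \left(2 P^{2} + P\right) = 2 + \left(P + 2 P^{2}\right) = 2 + P + 2 P^{2}$)
$g{\left(c \right)} = \frac{1}{278 + c}$ ($g{\left(c \right)} = \frac{1}{\left(2 - 12 + 2 \left(-12\right)^{2}\right) + c} = \frac{1}{\left(2 - 12 + 2 \cdot 144\right) + c} = \frac{1}{\left(2 - 12 + 288\right) + c} = \frac{1}{278 + c}$)
$\frac{1}{g{\left(-105 \right)} - 271422} - 231582 = \frac{1}{\frac{1}{278 - 105} - 271422} - 231582 = \frac{1}{\frac{1}{173} - 271422} - 231582 = \frac{1}{- \frac{46956005}{173}} - 231582 = - \frac{173}{46956005} - 231582 = - \frac{10874165550083}{46956005}$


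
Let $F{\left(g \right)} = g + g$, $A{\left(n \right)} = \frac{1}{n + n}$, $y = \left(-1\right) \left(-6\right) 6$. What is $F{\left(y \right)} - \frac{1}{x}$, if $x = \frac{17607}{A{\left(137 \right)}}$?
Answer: $\frac{347350895}{4824318} \approx 72.0$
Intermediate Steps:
$y = 36$ ($y = 6 \cdot 6 = 36$)
$A{\left(n \right)} = \frac{1}{2 n}$
$x = 4824318$ ($x = \frac{17607}{\frac{1}{2} \cdot \frac{1}{137}} = 17607 \frac{1}{\frac{1}{274}} = 17607 \cdot 274 = 4824318$)
$F{\left(g \right)} = 2 g$
$F{\left(y \right)} - \frac{1}{x} = 2 \cdot 36 - \frac{1}{4824318} = 72 - \frac{1}{4824318} = \frac{347350895}{4824318}$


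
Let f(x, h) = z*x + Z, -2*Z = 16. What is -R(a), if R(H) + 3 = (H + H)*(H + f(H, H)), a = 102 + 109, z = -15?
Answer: 1249967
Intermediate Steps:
a = 211
Z = -8 (Z = -1/2*16 = -8)
f(x, h) = -8 - 15*x (f(x, h) = -15*x - 8 = -8 - 15*x)
R(H) = -3 + 2*H*(-8 - 14*H) (R(H) = -3 + (H + H)*(H + (-8 - 15*H)) = -3 + (2*H)*(-8 - 14*H) = -3 + 2*H*(-8 - 14*H))
-R(a) = -(-3 - 28*211**2 - 16*211) = -(-3 - 28*44521 - 3376) = -(-3 - 1246588 - 3376) = -1*(-1249967) = 1249967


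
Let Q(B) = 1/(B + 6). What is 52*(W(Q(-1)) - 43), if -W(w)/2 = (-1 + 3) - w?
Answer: -12116/5 ≈ -2423.2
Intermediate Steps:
Q(B) = 1/(6 + B)
W(w) = -4 + 2*w (W(w) = -2*((-1 + 3) - w) = -2*(2 - w) = -4 + 2*w)
52*(W(Q(-1)) - 43) = 52*((-4 + 2/(6 - 1)) - 43) = 52*((-4 + 2/5) - 43) = 52*((-4 + 2*(⅕)) - 43) = 52*((-4 + ⅖) - 43) = 52*(-18/5 - 43) = 52*(-233/5) = -12116/5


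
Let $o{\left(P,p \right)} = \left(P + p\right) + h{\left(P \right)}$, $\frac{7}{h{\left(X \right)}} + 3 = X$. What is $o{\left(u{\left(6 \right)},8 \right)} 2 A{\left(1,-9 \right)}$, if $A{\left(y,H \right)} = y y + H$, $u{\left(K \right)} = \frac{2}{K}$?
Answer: $- \frac{274}{3} \approx -91.333$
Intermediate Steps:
$A{\left(y,H \right)} = H + y^{2}$ ($A{\left(y,H \right)} = y^{2} + H = H + y^{2}$)
$h{\left(X \right)} = \frac{7}{-3 + X}$
$o{\left(P,p \right)} = P + p + \frac{7}{-3 + P}$ ($o{\left(P,p \right)} = \left(P + p\right) + \frac{7}{-3 + P} = P + p + \frac{7}{-3 + P}$)
$o{\left(u{\left(6 \right)},8 \right)} 2 A{\left(1,-9 \right)} = \frac{7 + \left(-3 + \frac{2}{6}\right) \left(\frac{2}{6} + 8\right)}{-3 + \frac{2}{6}} \cdot 2 \left(-9 + 1^{2}\right) = \frac{7 + \left(-3 + 2 \cdot \frac{1}{6}\right) \left(2 \cdot \frac{1}{6} + 8\right)}{-3 + 2 \cdot \frac{1}{6}} \cdot 2 \left(-9 + 1\right) = \frac{7 + \left(-3 + \frac{1}{3}\right) \left(\frac{1}{3} + 8\right)}{-3 + \frac{1}{3}} \cdot 2 \left(-8\right) = \frac{7 - \frac{200}{9}}{- \frac{8}{3}} \cdot 2 \left(-8\right) = - \frac{3 \left(7 - \frac{200}{9}\right)}{8} \cdot 2 \left(-8\right) = \left(- \frac{3}{8}\right) \left(- \frac{137}{9}\right) 2 \left(-8\right) = \frac{137}{24} \cdot 2 \left(-8\right) = \frac{137}{12} \left(-8\right) = - \frac{274}{3}$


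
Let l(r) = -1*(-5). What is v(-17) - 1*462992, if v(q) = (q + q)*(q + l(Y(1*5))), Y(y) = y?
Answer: -462584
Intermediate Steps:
l(r) = 5
v(q) = 2*q*(5 + q) (v(q) = (q + q)*(q + 5) = (2*q)*(5 + q) = 2*q*(5 + q))
v(-17) - 1*462992 = 2*(-17)*(5 - 17) - 1*462992 = 2*(-17)*(-12) - 462992 = 408 - 462992 = -462584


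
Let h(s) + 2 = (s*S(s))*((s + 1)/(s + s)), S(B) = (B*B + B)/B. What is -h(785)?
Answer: -308896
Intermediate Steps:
S(B) = (B + B²)/B (S(B) = (B² + B)/B = (B + B²)/B)
h(s) = -2 + (1 + s)²/2 (h(s) = -2 + (s*(1 + s))*((s + 1)/(s + s)) = -2 + (s*(1 + s))*((1 + s)/((2*s))) = -2 + (s*(1 + s))*((1 + s)*(1/(2*s))) = -2 + (s*(1 + s))*((1 + s)/(2*s)) = -2 + (1 + s)²/2)
-h(785) = -(-3/2 + (½)*785 + (½)*785*(1 + 785)) = -(-3/2 + 785/2 + (½)*785*786) = -(-3/2 + 785/2 + 308505) = -1*308896 = -308896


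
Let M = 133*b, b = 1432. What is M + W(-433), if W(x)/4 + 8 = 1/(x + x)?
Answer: 82453590/433 ≈ 1.9042e+5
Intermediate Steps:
W(x) = -32 + 2/x (W(x) = -32 + 4/(x + x) = -32 + 4/((2*x)) = -32 + 4*(1/(2*x)) = -32 + 2/x)
M = 190456 (M = 133*1432 = 190456)
M + W(-433) = 190456 + (-32 + 2/(-433)) = 190456 + (-32 + 2*(-1/433)) = 190456 + (-32 - 2/433) = 190456 - 13858/433 = 82453590/433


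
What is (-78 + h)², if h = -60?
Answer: 19044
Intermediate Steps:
(-78 + h)² = (-78 - 60)² = (-138)² = 19044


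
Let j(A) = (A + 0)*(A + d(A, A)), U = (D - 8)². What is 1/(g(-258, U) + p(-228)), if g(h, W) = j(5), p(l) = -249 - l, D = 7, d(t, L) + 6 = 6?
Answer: ¼ ≈ 0.25000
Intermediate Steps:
d(t, L) = 0 (d(t, L) = -6 + 6 = 0)
U = 1 (U = (7 - 8)² = (-1)² = 1)
j(A) = A² (j(A) = (A + 0)*(A + 0) = A*A = A²)
g(h, W) = 25 (g(h, W) = 5² = 25)
1/(g(-258, U) + p(-228)) = 1/(25 + (-249 - 1*(-228))) = 1/(25 + (-249 + 228)) = 1/(25 - 21) = 1/4 = ¼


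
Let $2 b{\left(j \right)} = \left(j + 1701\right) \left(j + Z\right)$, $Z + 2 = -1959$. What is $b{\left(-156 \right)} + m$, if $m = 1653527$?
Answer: $\frac{36289}{2} \approx 18145.0$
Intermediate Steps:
$Z = -1961$ ($Z = -2 - 1959 = -1961$)
$b{\left(j \right)} = \frac{\left(-1961 + j\right) \left(1701 + j\right)}{2}$ ($b{\left(j \right)} = \frac{\left(j + 1701\right) \left(j - 1961\right)}{2} = \frac{\left(1701 + j\right) \left(-1961 + j\right)}{2} = \frac{\left(-1961 + j\right) \left(1701 + j\right)}{2}$)
$b{\left(-156 \right)} + m = \left(- \frac{3335661}{2} + \frac{\left(-156\right)^{2}}{2} - -20280\right) + 1653527 = \left(- \frac{3335661}{2} + \frac{1}{2} \cdot 24336 + 20280\right) + 1653527 = \left(- \frac{3335661}{2} + 12168 + 20280\right) + 1653527 = - \frac{3270765}{2} + 1653527 = \frac{36289}{2}$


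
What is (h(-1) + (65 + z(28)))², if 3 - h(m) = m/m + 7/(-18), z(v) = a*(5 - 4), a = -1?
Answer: 1428025/324 ≈ 4407.5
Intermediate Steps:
z(v) = -1 (z(v) = -(5 - 4) = -1*1 = -1)
h(m) = 43/18 (h(m) = 3 - (m/m + 7/(-18)) = 3 - (1 + 7*(-1/18)) = 3 - (1 - 7/18) = 3 - 1*11/18 = 3 - 11/18 = 43/18)
(h(-1) + (65 + z(28)))² = (43/18 + (65 - 1))² = (43/18 + 64)² = (1195/18)² = 1428025/324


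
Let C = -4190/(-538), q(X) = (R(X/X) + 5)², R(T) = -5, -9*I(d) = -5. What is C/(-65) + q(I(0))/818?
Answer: -419/3497 ≈ -0.11982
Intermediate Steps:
I(d) = 5/9 (I(d) = -⅑*(-5) = 5/9)
q(X) = 0 (q(X) = (-5 + 5)² = 0² = 0)
C = 2095/269 (C = -4190*(-1/538) = 2095/269 ≈ 7.7881)
C/(-65) + q(I(0))/818 = (2095/269)/(-65) + 0/818 = (2095/269)*(-1/65) + 0*(1/818) = -419/3497 + 0 = -419/3497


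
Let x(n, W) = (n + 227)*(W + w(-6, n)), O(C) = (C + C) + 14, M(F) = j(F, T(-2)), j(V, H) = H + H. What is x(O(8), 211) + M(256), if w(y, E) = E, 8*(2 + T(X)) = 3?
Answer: 247735/4 ≈ 61934.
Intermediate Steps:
T(X) = -13/8 (T(X) = -2 + (⅛)*3 = -2 + 3/8 = -13/8)
j(V, H) = 2*H
M(F) = -13/4 (M(F) = 2*(-13/8) = -13/4)
O(C) = 14 + 2*C (O(C) = 2*C + 14 = 14 + 2*C)
x(n, W) = (227 + n)*(W + n) (x(n, W) = (n + 227)*(W + n) = (227 + n)*(W + n))
x(O(8), 211) + M(256) = ((14 + 2*8)² + 227*211 + 227*(14 + 2*8) + 211*(14 + 2*8)) - 13/4 = ((14 + 16)² + 47897 + 227*(14 + 16) + 211*(14 + 16)) - 13/4 = (30² + 47897 + 227*30 + 211*30) - 13/4 = (900 + 47897 + 6810 + 6330) - 13/4 = 61937 - 13/4 = 247735/4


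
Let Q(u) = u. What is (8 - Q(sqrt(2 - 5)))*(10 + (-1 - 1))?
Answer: 64 - 8*I*sqrt(3) ≈ 64.0 - 13.856*I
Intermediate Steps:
(8 - Q(sqrt(2 - 5)))*(10 + (-1 - 1)) = (8 - sqrt(2 - 5))*(10 + (-1 - 1)) = (8 - sqrt(-3))*(10 - 2) = (8 - I*sqrt(3))*8 = 64 - 8*I*sqrt(3)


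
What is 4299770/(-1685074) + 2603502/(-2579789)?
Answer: -7739796438839/2173567684693 ≈ -3.5609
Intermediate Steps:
4299770/(-1685074) + 2603502/(-2579789) = 4299770*(-1/1685074) + 2603502*(-1/2579789) = -2149885/842537 - 2603502/2579789 = -7739796438839/2173567684693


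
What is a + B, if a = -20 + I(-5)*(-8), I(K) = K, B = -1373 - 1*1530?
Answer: -2883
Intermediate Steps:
B = -2903 (B = -1373 - 1530 = -2903)
a = 20 (a = -20 - 5*(-8) = -20 + 40 = 20)
a + B = 20 - 2903 = -2883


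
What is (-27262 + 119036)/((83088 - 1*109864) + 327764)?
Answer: 45887/150494 ≈ 0.30491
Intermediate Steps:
(-27262 + 119036)/((83088 - 1*109864) + 327764) = 91774/((83088 - 109864) + 327764) = 91774/(-26776 + 327764) = 91774/300988 = 91774*(1/300988) = 45887/150494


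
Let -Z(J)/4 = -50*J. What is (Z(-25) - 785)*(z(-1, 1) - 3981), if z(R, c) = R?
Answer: 23035870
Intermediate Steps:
Z(J) = 200*J (Z(J) = -(-200)*J = 200*J)
(Z(-25) - 785)*(z(-1, 1) - 3981) = (200*(-25) - 785)*(-1 - 3981) = (-5000 - 785)*(-3982) = -5785*(-3982) = 23035870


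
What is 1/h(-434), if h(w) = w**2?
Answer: 1/188356 ≈ 5.3091e-6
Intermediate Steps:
1/h(-434) = 1/((-434)**2) = 1/188356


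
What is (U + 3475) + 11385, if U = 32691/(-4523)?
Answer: 67179089/4523 ≈ 14853.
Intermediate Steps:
U = -32691/4523 (U = 32691*(-1/4523) = -32691/4523 ≈ -7.2277)
(U + 3475) + 11385 = (-32691/4523 + 3475) + 11385 = 15684734/4523 + 11385 = 67179089/4523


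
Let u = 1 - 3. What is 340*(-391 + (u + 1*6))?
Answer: -131580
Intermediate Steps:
u = -2
340*(-391 + (u + 1*6)) = 340*(-391 + (-2 + 1*6)) = 340*(-391 + (-2 + 6)) = 340*(-391 + 4) = 340*(-387) = -131580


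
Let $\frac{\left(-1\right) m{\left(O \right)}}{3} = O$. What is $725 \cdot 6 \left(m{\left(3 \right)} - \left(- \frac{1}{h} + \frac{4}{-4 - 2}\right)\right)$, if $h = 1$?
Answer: $-31900$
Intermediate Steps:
$m{\left(O \right)} = - 3 O$
$725 \cdot 6 \left(m{\left(3 \right)} - \left(- \frac{1}{h} + \frac{4}{-4 - 2}\right)\right) = 725 \cdot 6 \left(\left(-3\right) 3 + \left(1 \cdot 1^{-1} - \frac{4}{1 \left(-4 - 2\right)}\right)\right) = 725 \cdot 6 \left(-9 + \left(1 \cdot 1 - \frac{4}{1 \left(-6\right)}\right)\right) = 725 \cdot 6 \left(-9 + \left(1 - \frac{4}{-6}\right)\right) = 725 \cdot 6 \left(-9 + \left(1 - - \frac{2}{3}\right)\right) = 725 \cdot 6 \left(-9 + \left(1 + \frac{2}{3}\right)\right) = 725 \cdot 6 \left(-9 + \frac{5}{3}\right) = 725 \cdot 6 \left(- \frac{22}{3}\right) = 725 \left(-44\right) = -31900$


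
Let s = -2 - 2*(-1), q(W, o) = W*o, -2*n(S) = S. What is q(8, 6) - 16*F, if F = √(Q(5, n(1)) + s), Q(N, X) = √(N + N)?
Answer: 48 - 16*10^(¼) ≈ 19.548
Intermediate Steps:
n(S) = -S/2
Q(N, X) = √2*√N (Q(N, X) = √(2*N) = √2*√N)
s = 0 (s = -2 + 2 = 0)
F = 10^(¼) (F = √(√2*√5 + 0) = √(√10 + 0) = √(√10) = 10^(¼) ≈ 1.7783)
q(8, 6) - 16*F = 8*6 - 16*10^(¼) = 48 - 16*10^(¼)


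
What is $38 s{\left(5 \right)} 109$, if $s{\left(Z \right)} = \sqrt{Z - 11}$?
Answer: $4142 i \sqrt{6} \approx 10146.0 i$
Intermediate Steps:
$s{\left(Z \right)} = \sqrt{-11 + Z}$
$38 s{\left(5 \right)} 109 = 38 \sqrt{-11 + 5} \cdot 109 = 38 \sqrt{-6} \cdot 109 = 38 i \sqrt{6} \cdot 109 = 4142 i \sqrt{6}$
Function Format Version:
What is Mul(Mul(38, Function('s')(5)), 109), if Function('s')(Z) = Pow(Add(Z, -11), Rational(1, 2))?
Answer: Mul(4142, I, Pow(6, Rational(1, 2))) ≈ Mul(10146., I)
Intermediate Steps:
Function('s')(Z) = Pow(Add(-11, Z), Rational(1, 2))
Mul(Mul(38, Function('s')(5)), 109) = Mul(Mul(38, Pow(Add(-11, 5), Rational(1, 2))), 109) = Mul(Mul(38, Pow(-6, Rational(1, 2))), 109) = Mul(Mul(38, Mul(I, Pow(6, Rational(1, 2)))), 109) = Mul(Mul(38, I, Pow(6, Rational(1, 2))), 109) = Mul(4142, I, Pow(6, Rational(1, 2)))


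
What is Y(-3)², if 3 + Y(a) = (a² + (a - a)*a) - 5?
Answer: 1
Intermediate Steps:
Y(a) = -8 + a² (Y(a) = -3 + ((a² + (a - a)*a) - 5) = -3 + ((a² + 0*a) - 5) = -3 + ((a² + 0) - 5) = -3 + (a² - 5) = -3 + (-5 + a²) = -8 + a²)
Y(-3)² = (-8 + (-3)²)² = (-8 + 9)² = 1² = 1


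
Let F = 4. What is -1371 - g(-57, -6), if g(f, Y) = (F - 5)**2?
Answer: -1372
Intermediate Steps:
g(f, Y) = 1 (g(f, Y) = (4 - 5)**2 = (-1)**2 = 1)
-1371 - g(-57, -6) = -1371 - 1*1 = -1371 - 1 = -1372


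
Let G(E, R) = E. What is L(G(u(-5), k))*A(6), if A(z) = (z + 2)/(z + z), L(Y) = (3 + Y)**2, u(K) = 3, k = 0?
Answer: 24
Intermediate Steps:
A(z) = (2 + z)/(2*z) (A(z) = (2 + z)/((2*z)) = (2 + z)*(1/(2*z)) = (2 + z)/(2*z))
L(G(u(-5), k))*A(6) = (3 + 3)**2*((1/2)*(2 + 6)/6) = 6**2*((1/2)*(1/6)*8) = 36*(2/3) = 24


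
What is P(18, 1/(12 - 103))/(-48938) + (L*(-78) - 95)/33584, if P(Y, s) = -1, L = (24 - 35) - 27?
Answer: 70218353/821766896 ≈ 0.085448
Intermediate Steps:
L = -38 (L = -11 - 27 = -38)
P(18, 1/(12 - 103))/(-48938) + (L*(-78) - 95)/33584 = -1/(-48938) + (-38*(-78) - 95)/33584 = -1*(-1/48938) + (2964 - 95)*(1/33584) = 1/48938 + 2869*(1/33584) = 1/48938 + 2869/33584 = 70218353/821766896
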